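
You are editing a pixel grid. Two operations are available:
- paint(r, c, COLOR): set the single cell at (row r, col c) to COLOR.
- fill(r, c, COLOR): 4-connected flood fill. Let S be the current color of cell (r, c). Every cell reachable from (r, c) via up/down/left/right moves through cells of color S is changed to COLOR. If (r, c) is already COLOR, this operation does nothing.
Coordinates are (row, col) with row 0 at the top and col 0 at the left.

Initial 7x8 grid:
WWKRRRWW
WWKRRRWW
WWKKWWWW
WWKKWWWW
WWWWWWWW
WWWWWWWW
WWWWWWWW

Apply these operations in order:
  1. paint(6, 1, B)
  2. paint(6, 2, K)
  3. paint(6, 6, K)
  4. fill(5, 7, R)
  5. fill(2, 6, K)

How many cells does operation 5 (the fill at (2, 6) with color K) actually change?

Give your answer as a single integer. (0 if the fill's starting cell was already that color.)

After op 1 paint(6,1,B):
WWKRRRWW
WWKRRRWW
WWKKWWWW
WWKKWWWW
WWWWWWWW
WWWWWWWW
WBWWWWWW
After op 2 paint(6,2,K):
WWKRRRWW
WWKRRRWW
WWKKWWWW
WWKKWWWW
WWWWWWWW
WWWWWWWW
WBKWWWWW
After op 3 paint(6,6,K):
WWKRRRWW
WWKRRRWW
WWKKWWWW
WWKKWWWW
WWWWWWWW
WWWWWWWW
WBKWWWKW
After op 4 fill(5,7,R) [41 cells changed]:
RRKRRRRR
RRKRRRRR
RRKKRRRR
RRKKRRRR
RRRRRRRR
RRRRRRRR
RBKRRRKR
After op 5 fill(2,6,K) [47 cells changed]:
KKKKKKKK
KKKKKKKK
KKKKKKKK
KKKKKKKK
KKKKKKKK
KKKKKKKK
KBKKKKKK

Answer: 47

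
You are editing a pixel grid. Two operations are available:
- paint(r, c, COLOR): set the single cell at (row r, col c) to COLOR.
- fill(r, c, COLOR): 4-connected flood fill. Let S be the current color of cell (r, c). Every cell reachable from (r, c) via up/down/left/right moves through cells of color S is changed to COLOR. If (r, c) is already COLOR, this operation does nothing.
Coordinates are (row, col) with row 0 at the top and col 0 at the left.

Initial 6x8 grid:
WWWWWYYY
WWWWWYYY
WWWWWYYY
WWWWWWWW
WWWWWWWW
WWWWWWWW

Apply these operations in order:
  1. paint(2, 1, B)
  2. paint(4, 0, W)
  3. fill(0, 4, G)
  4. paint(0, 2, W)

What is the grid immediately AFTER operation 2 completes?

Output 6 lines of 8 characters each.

Answer: WWWWWYYY
WWWWWYYY
WBWWWYYY
WWWWWWWW
WWWWWWWW
WWWWWWWW

Derivation:
After op 1 paint(2,1,B):
WWWWWYYY
WWWWWYYY
WBWWWYYY
WWWWWWWW
WWWWWWWW
WWWWWWWW
After op 2 paint(4,0,W):
WWWWWYYY
WWWWWYYY
WBWWWYYY
WWWWWWWW
WWWWWWWW
WWWWWWWW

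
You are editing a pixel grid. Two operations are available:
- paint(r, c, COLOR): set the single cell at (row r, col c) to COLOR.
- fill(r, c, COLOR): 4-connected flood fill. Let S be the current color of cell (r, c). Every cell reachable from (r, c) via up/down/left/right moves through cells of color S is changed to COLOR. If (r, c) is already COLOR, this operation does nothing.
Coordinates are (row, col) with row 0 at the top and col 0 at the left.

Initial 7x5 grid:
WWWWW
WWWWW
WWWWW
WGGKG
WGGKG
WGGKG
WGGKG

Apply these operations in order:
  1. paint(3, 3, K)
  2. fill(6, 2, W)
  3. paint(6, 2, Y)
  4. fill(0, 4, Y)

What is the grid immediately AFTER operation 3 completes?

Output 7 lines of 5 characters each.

After op 1 paint(3,3,K):
WWWWW
WWWWW
WWWWW
WGGKG
WGGKG
WGGKG
WGGKG
After op 2 fill(6,2,W) [8 cells changed]:
WWWWW
WWWWW
WWWWW
WWWKG
WWWKG
WWWKG
WWWKG
After op 3 paint(6,2,Y):
WWWWW
WWWWW
WWWWW
WWWKG
WWWKG
WWWKG
WWYKG

Answer: WWWWW
WWWWW
WWWWW
WWWKG
WWWKG
WWWKG
WWYKG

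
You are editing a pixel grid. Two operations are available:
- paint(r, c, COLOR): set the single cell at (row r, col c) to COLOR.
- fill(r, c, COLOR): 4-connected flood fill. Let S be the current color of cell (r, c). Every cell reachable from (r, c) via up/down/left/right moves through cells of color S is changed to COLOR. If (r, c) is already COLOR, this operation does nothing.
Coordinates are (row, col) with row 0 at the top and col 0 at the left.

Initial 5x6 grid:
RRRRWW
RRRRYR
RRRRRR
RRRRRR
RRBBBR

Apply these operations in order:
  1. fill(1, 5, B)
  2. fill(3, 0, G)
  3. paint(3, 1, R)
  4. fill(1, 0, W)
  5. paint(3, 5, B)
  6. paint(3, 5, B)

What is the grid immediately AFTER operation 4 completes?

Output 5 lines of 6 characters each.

After op 1 fill(1,5,B) [24 cells changed]:
BBBBWW
BBBBYB
BBBBBB
BBBBBB
BBBBBB
After op 2 fill(3,0,G) [27 cells changed]:
GGGGWW
GGGGYG
GGGGGG
GGGGGG
GGGGGG
After op 3 paint(3,1,R):
GGGGWW
GGGGYG
GGGGGG
GRGGGG
GGGGGG
After op 4 fill(1,0,W) [26 cells changed]:
WWWWWW
WWWWYW
WWWWWW
WRWWWW
WWWWWW

Answer: WWWWWW
WWWWYW
WWWWWW
WRWWWW
WWWWWW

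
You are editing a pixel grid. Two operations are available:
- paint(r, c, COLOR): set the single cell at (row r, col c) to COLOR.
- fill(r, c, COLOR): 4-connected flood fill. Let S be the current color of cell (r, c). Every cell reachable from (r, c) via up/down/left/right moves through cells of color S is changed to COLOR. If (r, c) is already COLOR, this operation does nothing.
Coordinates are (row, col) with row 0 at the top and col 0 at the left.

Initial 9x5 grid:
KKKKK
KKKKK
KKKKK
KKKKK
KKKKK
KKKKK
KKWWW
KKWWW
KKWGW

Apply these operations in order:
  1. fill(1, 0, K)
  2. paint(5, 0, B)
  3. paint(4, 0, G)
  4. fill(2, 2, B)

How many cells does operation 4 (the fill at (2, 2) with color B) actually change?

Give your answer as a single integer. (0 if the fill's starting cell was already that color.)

After op 1 fill(1,0,K) [0 cells changed]:
KKKKK
KKKKK
KKKKK
KKKKK
KKKKK
KKKKK
KKWWW
KKWWW
KKWGW
After op 2 paint(5,0,B):
KKKKK
KKKKK
KKKKK
KKKKK
KKKKK
BKKKK
KKWWW
KKWWW
KKWGW
After op 3 paint(4,0,G):
KKKKK
KKKKK
KKKKK
KKKKK
GKKKK
BKKKK
KKWWW
KKWWW
KKWGW
After op 4 fill(2,2,B) [34 cells changed]:
BBBBB
BBBBB
BBBBB
BBBBB
GBBBB
BBBBB
BBWWW
BBWWW
BBWGW

Answer: 34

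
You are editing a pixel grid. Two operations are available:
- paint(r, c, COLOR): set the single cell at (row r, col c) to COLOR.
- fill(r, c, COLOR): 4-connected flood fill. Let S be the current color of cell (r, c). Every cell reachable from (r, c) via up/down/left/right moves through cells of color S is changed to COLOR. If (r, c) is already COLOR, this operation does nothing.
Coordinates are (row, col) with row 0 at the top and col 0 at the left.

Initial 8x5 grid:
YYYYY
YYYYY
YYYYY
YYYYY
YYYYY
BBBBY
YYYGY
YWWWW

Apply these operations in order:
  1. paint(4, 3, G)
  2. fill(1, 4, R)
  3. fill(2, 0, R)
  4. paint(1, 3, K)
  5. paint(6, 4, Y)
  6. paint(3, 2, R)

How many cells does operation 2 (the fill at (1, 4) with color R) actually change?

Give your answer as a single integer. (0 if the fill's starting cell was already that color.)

Answer: 26

Derivation:
After op 1 paint(4,3,G):
YYYYY
YYYYY
YYYYY
YYYYY
YYYGY
BBBBY
YYYGY
YWWWW
After op 2 fill(1,4,R) [26 cells changed]:
RRRRR
RRRRR
RRRRR
RRRRR
RRRGR
BBBBR
YYYGR
YWWWW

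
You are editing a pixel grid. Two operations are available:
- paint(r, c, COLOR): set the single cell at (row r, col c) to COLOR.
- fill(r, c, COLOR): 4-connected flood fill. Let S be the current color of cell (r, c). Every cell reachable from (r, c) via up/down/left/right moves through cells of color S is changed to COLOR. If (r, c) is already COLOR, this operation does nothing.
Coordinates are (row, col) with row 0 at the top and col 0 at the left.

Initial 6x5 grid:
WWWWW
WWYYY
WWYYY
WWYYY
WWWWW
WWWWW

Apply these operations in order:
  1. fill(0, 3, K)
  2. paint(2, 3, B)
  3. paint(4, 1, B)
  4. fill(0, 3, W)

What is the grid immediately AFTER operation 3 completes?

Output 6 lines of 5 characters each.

After op 1 fill(0,3,K) [21 cells changed]:
KKKKK
KKYYY
KKYYY
KKYYY
KKKKK
KKKKK
After op 2 paint(2,3,B):
KKKKK
KKYYY
KKYBY
KKYYY
KKKKK
KKKKK
After op 3 paint(4,1,B):
KKKKK
KKYYY
KKYBY
KKYYY
KBKKK
KKKKK

Answer: KKKKK
KKYYY
KKYBY
KKYYY
KBKKK
KKKKK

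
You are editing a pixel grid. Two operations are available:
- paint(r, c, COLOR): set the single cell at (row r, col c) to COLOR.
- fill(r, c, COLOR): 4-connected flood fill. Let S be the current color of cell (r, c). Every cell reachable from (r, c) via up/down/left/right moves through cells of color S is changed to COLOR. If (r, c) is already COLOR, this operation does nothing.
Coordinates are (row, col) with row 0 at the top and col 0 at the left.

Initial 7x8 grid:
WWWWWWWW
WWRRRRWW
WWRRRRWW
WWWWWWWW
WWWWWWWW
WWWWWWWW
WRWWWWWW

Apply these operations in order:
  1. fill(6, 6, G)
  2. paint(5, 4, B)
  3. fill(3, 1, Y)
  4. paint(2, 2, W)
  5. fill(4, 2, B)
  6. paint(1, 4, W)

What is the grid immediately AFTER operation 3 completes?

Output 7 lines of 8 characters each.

After op 1 fill(6,6,G) [47 cells changed]:
GGGGGGGG
GGRRRRGG
GGRRRRGG
GGGGGGGG
GGGGGGGG
GGGGGGGG
GRGGGGGG
After op 2 paint(5,4,B):
GGGGGGGG
GGRRRRGG
GGRRRRGG
GGGGGGGG
GGGGGGGG
GGGGBGGG
GRGGGGGG
After op 3 fill(3,1,Y) [46 cells changed]:
YYYYYYYY
YYRRRRYY
YYRRRRYY
YYYYYYYY
YYYYYYYY
YYYYBYYY
YRYYYYYY

Answer: YYYYYYYY
YYRRRRYY
YYRRRRYY
YYYYYYYY
YYYYYYYY
YYYYBYYY
YRYYYYYY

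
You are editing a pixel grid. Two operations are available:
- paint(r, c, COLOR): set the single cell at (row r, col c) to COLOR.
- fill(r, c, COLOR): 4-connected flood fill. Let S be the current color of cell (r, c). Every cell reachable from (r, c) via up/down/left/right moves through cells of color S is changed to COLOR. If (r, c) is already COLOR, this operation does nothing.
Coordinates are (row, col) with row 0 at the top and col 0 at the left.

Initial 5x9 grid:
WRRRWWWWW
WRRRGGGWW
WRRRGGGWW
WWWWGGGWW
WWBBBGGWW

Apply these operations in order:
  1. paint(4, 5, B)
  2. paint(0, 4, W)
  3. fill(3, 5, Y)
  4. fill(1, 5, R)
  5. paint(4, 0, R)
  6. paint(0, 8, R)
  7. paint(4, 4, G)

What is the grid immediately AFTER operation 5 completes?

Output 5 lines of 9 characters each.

After op 1 paint(4,5,B):
WRRRWWWWW
WRRRGGGWW
WRRRGGGWW
WWWWGGGWW
WWBBBBGWW
After op 2 paint(0,4,W):
WRRRWWWWW
WRRRGGGWW
WRRRGGGWW
WWWWGGGWW
WWBBBBGWW
After op 3 fill(3,5,Y) [10 cells changed]:
WRRRWWWWW
WRRRYYYWW
WRRRYYYWW
WWWWYYYWW
WWBBBBYWW
After op 4 fill(1,5,R) [10 cells changed]:
WRRRWWWWW
WRRRRRRWW
WRRRRRRWW
WWWWRRRWW
WWBBBBRWW
After op 5 paint(4,0,R):
WRRRWWWWW
WRRRRRRWW
WRRRRRRWW
WWWWRRRWW
RWBBBBRWW

Answer: WRRRWWWWW
WRRRRRRWW
WRRRRRRWW
WWWWRRRWW
RWBBBBRWW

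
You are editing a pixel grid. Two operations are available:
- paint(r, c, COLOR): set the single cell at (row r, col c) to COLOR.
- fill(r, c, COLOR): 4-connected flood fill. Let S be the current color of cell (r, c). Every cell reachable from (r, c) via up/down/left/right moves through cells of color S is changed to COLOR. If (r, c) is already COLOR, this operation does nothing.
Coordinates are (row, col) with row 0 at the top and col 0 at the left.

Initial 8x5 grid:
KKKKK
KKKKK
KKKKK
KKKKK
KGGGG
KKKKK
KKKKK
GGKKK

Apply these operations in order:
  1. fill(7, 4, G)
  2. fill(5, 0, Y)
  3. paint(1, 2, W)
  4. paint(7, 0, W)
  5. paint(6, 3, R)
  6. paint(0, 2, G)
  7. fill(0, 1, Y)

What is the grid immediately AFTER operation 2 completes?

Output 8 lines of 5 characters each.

Answer: YYYYY
YYYYY
YYYYY
YYYYY
YYYYY
YYYYY
YYYYY
YYYYY

Derivation:
After op 1 fill(7,4,G) [34 cells changed]:
GGGGG
GGGGG
GGGGG
GGGGG
GGGGG
GGGGG
GGGGG
GGGGG
After op 2 fill(5,0,Y) [40 cells changed]:
YYYYY
YYYYY
YYYYY
YYYYY
YYYYY
YYYYY
YYYYY
YYYYY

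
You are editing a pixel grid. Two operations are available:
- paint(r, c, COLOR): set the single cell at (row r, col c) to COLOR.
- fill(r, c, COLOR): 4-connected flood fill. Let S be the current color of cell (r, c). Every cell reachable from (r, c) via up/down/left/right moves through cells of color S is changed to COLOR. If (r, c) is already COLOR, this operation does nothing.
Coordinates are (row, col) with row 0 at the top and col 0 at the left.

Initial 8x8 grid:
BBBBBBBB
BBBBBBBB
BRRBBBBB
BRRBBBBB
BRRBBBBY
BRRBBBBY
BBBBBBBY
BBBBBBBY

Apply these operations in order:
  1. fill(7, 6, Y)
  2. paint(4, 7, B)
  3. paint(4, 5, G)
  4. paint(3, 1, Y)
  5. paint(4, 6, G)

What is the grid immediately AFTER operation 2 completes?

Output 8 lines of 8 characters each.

After op 1 fill(7,6,Y) [52 cells changed]:
YYYYYYYY
YYYYYYYY
YRRYYYYY
YRRYYYYY
YRRYYYYY
YRRYYYYY
YYYYYYYY
YYYYYYYY
After op 2 paint(4,7,B):
YYYYYYYY
YYYYYYYY
YRRYYYYY
YRRYYYYY
YRRYYYYB
YRRYYYYY
YYYYYYYY
YYYYYYYY

Answer: YYYYYYYY
YYYYYYYY
YRRYYYYY
YRRYYYYY
YRRYYYYB
YRRYYYYY
YYYYYYYY
YYYYYYYY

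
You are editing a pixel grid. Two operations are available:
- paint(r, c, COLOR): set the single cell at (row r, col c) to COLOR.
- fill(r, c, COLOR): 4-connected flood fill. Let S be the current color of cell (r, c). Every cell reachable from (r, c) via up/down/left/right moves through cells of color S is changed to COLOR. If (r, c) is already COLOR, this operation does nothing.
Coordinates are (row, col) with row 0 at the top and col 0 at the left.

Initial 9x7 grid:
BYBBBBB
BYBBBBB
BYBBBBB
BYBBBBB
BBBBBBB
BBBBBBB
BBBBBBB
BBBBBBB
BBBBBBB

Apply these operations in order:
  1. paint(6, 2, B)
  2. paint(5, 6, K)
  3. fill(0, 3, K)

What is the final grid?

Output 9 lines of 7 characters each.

Answer: KYKKKKK
KYKKKKK
KYKKKKK
KYKKKKK
KKKKKKK
KKKKKKK
KKKKKKK
KKKKKKK
KKKKKKK

Derivation:
After op 1 paint(6,2,B):
BYBBBBB
BYBBBBB
BYBBBBB
BYBBBBB
BBBBBBB
BBBBBBB
BBBBBBB
BBBBBBB
BBBBBBB
After op 2 paint(5,6,K):
BYBBBBB
BYBBBBB
BYBBBBB
BYBBBBB
BBBBBBB
BBBBBBK
BBBBBBB
BBBBBBB
BBBBBBB
After op 3 fill(0,3,K) [58 cells changed]:
KYKKKKK
KYKKKKK
KYKKKKK
KYKKKKK
KKKKKKK
KKKKKKK
KKKKKKK
KKKKKKK
KKKKKKK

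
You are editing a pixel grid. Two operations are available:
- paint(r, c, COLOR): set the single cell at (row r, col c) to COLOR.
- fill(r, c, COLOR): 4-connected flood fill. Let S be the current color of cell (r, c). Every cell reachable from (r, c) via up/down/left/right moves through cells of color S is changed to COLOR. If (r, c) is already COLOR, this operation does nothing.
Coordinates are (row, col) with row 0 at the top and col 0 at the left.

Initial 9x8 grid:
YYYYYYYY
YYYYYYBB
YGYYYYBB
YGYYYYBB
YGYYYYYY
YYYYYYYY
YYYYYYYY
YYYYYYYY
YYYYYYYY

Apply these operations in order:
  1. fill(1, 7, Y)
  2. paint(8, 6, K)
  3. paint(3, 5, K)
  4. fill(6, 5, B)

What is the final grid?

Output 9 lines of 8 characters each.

After op 1 fill(1,7,Y) [6 cells changed]:
YYYYYYYY
YYYYYYYY
YGYYYYYY
YGYYYYYY
YGYYYYYY
YYYYYYYY
YYYYYYYY
YYYYYYYY
YYYYYYYY
After op 2 paint(8,6,K):
YYYYYYYY
YYYYYYYY
YGYYYYYY
YGYYYYYY
YGYYYYYY
YYYYYYYY
YYYYYYYY
YYYYYYYY
YYYYYYKY
After op 3 paint(3,5,K):
YYYYYYYY
YYYYYYYY
YGYYYYYY
YGYYYKYY
YGYYYYYY
YYYYYYYY
YYYYYYYY
YYYYYYYY
YYYYYYKY
After op 4 fill(6,5,B) [67 cells changed]:
BBBBBBBB
BBBBBBBB
BGBBBBBB
BGBBBKBB
BGBBBBBB
BBBBBBBB
BBBBBBBB
BBBBBBBB
BBBBBBKB

Answer: BBBBBBBB
BBBBBBBB
BGBBBBBB
BGBBBKBB
BGBBBBBB
BBBBBBBB
BBBBBBBB
BBBBBBBB
BBBBBBKB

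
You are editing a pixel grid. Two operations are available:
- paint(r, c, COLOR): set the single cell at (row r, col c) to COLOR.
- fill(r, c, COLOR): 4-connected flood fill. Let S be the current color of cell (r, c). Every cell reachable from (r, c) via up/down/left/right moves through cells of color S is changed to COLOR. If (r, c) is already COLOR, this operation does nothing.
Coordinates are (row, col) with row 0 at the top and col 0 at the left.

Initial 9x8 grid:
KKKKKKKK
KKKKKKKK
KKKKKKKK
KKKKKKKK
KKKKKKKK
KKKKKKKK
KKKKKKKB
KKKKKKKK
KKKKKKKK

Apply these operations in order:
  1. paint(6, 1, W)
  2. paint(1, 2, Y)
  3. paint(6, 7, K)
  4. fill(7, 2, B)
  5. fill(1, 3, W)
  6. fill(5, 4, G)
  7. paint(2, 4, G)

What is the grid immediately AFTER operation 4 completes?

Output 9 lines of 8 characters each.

After op 1 paint(6,1,W):
KKKKKKKK
KKKKKKKK
KKKKKKKK
KKKKKKKK
KKKKKKKK
KKKKKKKK
KWKKKKKB
KKKKKKKK
KKKKKKKK
After op 2 paint(1,2,Y):
KKKKKKKK
KKYKKKKK
KKKKKKKK
KKKKKKKK
KKKKKKKK
KKKKKKKK
KWKKKKKB
KKKKKKKK
KKKKKKKK
After op 3 paint(6,7,K):
KKKKKKKK
KKYKKKKK
KKKKKKKK
KKKKKKKK
KKKKKKKK
KKKKKKKK
KWKKKKKK
KKKKKKKK
KKKKKKKK
After op 4 fill(7,2,B) [70 cells changed]:
BBBBBBBB
BBYBBBBB
BBBBBBBB
BBBBBBBB
BBBBBBBB
BBBBBBBB
BWBBBBBB
BBBBBBBB
BBBBBBBB

Answer: BBBBBBBB
BBYBBBBB
BBBBBBBB
BBBBBBBB
BBBBBBBB
BBBBBBBB
BWBBBBBB
BBBBBBBB
BBBBBBBB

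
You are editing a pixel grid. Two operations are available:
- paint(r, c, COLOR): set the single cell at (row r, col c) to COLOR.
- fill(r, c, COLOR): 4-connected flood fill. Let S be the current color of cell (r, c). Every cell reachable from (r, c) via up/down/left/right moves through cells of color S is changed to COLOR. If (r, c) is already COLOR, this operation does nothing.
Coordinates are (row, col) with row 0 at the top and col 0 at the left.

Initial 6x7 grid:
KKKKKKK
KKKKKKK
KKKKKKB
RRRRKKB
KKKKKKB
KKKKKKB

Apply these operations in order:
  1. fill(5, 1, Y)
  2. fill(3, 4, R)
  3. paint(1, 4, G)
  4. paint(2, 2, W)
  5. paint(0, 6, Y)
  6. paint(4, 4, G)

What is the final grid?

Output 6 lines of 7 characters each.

After op 1 fill(5,1,Y) [34 cells changed]:
YYYYYYY
YYYYYYY
YYYYYYB
RRRRYYB
YYYYYYB
YYYYYYB
After op 2 fill(3,4,R) [34 cells changed]:
RRRRRRR
RRRRRRR
RRRRRRB
RRRRRRB
RRRRRRB
RRRRRRB
After op 3 paint(1,4,G):
RRRRRRR
RRRRGRR
RRRRRRB
RRRRRRB
RRRRRRB
RRRRRRB
After op 4 paint(2,2,W):
RRRRRRR
RRRRGRR
RRWRRRB
RRRRRRB
RRRRRRB
RRRRRRB
After op 5 paint(0,6,Y):
RRRRRRY
RRRRGRR
RRWRRRB
RRRRRRB
RRRRRRB
RRRRRRB
After op 6 paint(4,4,G):
RRRRRRY
RRRRGRR
RRWRRRB
RRRRRRB
RRRRGRB
RRRRRRB

Answer: RRRRRRY
RRRRGRR
RRWRRRB
RRRRRRB
RRRRGRB
RRRRRRB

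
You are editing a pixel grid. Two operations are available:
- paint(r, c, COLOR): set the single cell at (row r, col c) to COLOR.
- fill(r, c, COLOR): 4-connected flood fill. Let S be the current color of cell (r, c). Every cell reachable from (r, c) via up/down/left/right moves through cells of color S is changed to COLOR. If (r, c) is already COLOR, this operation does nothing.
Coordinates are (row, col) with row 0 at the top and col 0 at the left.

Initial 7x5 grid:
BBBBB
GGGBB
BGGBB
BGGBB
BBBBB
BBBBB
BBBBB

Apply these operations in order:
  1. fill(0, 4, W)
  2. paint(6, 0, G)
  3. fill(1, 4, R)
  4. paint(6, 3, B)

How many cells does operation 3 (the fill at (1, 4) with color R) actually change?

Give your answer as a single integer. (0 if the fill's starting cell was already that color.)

After op 1 fill(0,4,W) [28 cells changed]:
WWWWW
GGGWW
WGGWW
WGGWW
WWWWW
WWWWW
WWWWW
After op 2 paint(6,0,G):
WWWWW
GGGWW
WGGWW
WGGWW
WWWWW
WWWWW
GWWWW
After op 3 fill(1,4,R) [27 cells changed]:
RRRRR
GGGRR
RGGRR
RGGRR
RRRRR
RRRRR
GRRRR

Answer: 27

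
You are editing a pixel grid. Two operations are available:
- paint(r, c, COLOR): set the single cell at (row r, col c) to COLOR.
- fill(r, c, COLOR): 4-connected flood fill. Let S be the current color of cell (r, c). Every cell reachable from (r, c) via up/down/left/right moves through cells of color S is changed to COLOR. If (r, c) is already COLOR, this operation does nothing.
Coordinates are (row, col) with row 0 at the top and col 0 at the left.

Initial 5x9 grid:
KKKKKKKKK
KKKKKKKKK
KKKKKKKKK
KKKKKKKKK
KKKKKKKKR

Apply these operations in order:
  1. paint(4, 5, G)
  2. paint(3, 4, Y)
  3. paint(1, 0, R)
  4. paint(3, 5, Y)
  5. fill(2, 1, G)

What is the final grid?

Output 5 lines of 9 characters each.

After op 1 paint(4,5,G):
KKKKKKKKK
KKKKKKKKK
KKKKKKKKK
KKKKKKKKK
KKKKKGKKR
After op 2 paint(3,4,Y):
KKKKKKKKK
KKKKKKKKK
KKKKKKKKK
KKKKYKKKK
KKKKKGKKR
After op 3 paint(1,0,R):
KKKKKKKKK
RKKKKKKKK
KKKKKKKKK
KKKKYKKKK
KKKKKGKKR
After op 4 paint(3,5,Y):
KKKKKKKKK
RKKKKKKKK
KKKKKKKKK
KKKKYYKKK
KKKKKGKKR
After op 5 fill(2,1,G) [40 cells changed]:
GGGGGGGGG
RGGGGGGGG
GGGGGGGGG
GGGGYYGGG
GGGGGGGGR

Answer: GGGGGGGGG
RGGGGGGGG
GGGGGGGGG
GGGGYYGGG
GGGGGGGGR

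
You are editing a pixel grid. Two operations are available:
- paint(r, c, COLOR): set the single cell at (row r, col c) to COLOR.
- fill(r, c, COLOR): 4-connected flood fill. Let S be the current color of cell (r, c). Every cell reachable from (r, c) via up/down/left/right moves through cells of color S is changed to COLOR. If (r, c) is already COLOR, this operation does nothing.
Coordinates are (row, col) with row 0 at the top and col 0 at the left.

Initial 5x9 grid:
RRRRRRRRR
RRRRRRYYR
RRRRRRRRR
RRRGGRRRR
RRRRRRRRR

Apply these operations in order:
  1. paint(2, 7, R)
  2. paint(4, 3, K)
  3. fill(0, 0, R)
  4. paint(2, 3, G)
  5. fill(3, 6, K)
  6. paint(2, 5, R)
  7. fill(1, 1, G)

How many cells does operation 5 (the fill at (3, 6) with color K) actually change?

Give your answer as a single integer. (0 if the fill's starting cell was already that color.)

Answer: 39

Derivation:
After op 1 paint(2,7,R):
RRRRRRRRR
RRRRRRYYR
RRRRRRRRR
RRRGGRRRR
RRRRRRRRR
After op 2 paint(4,3,K):
RRRRRRRRR
RRRRRRYYR
RRRRRRRRR
RRRGGRRRR
RRRKRRRRR
After op 3 fill(0,0,R) [0 cells changed]:
RRRRRRRRR
RRRRRRYYR
RRRRRRRRR
RRRGGRRRR
RRRKRRRRR
After op 4 paint(2,3,G):
RRRRRRRRR
RRRRRRYYR
RRRGRRRRR
RRRGGRRRR
RRRKRRRRR
After op 5 fill(3,6,K) [39 cells changed]:
KKKKKKKKK
KKKKKKYYK
KKKGKKKKK
KKKGGKKKK
KKKKKKKKK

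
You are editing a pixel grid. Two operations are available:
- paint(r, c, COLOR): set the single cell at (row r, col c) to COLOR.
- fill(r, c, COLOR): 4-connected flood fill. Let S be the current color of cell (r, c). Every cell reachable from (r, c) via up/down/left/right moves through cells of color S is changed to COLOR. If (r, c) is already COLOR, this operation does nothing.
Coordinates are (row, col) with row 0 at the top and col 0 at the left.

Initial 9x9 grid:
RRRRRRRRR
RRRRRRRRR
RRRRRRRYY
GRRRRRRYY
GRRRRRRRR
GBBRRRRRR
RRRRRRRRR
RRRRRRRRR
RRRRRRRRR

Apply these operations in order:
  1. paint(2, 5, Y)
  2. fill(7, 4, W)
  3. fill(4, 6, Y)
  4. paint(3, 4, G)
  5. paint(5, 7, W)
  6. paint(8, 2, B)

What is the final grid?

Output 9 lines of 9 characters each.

Answer: YYYYYYYYY
YYYYYYYYY
YYYYYYYYY
GYYYGYYYY
GYYYYYYYY
GBBYYYYWY
YYYYYYYYY
YYYYYYYYY
YYBYYYYYY

Derivation:
After op 1 paint(2,5,Y):
RRRRRRRRR
RRRRRRRRR
RRRRRYRYY
GRRRRRRYY
GRRRRRRRR
GBBRRRRRR
RRRRRRRRR
RRRRRRRRR
RRRRRRRRR
After op 2 fill(7,4,W) [71 cells changed]:
WWWWWWWWW
WWWWWWWWW
WWWWWYWYY
GWWWWWWYY
GWWWWWWWW
GBBWWWWWW
WWWWWWWWW
WWWWWWWWW
WWWWWWWWW
After op 3 fill(4,6,Y) [71 cells changed]:
YYYYYYYYY
YYYYYYYYY
YYYYYYYYY
GYYYYYYYY
GYYYYYYYY
GBBYYYYYY
YYYYYYYYY
YYYYYYYYY
YYYYYYYYY
After op 4 paint(3,4,G):
YYYYYYYYY
YYYYYYYYY
YYYYYYYYY
GYYYGYYYY
GYYYYYYYY
GBBYYYYYY
YYYYYYYYY
YYYYYYYYY
YYYYYYYYY
After op 5 paint(5,7,W):
YYYYYYYYY
YYYYYYYYY
YYYYYYYYY
GYYYGYYYY
GYYYYYYYY
GBBYYYYWY
YYYYYYYYY
YYYYYYYYY
YYYYYYYYY
After op 6 paint(8,2,B):
YYYYYYYYY
YYYYYYYYY
YYYYYYYYY
GYYYGYYYY
GYYYYYYYY
GBBYYYYWY
YYYYYYYYY
YYYYYYYYY
YYBYYYYYY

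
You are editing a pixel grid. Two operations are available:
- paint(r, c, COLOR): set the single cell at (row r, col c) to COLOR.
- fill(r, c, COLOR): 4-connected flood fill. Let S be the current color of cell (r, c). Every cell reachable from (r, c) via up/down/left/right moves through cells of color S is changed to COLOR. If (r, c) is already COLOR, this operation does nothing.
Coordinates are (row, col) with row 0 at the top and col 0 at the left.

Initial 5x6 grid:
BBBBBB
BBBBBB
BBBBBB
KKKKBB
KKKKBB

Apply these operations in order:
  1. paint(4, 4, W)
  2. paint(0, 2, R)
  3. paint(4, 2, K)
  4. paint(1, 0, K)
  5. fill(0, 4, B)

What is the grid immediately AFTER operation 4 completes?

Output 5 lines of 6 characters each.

Answer: BBRBBB
KBBBBB
BBBBBB
KKKKBB
KKKKWB

Derivation:
After op 1 paint(4,4,W):
BBBBBB
BBBBBB
BBBBBB
KKKKBB
KKKKWB
After op 2 paint(0,2,R):
BBRBBB
BBBBBB
BBBBBB
KKKKBB
KKKKWB
After op 3 paint(4,2,K):
BBRBBB
BBBBBB
BBBBBB
KKKKBB
KKKKWB
After op 4 paint(1,0,K):
BBRBBB
KBBBBB
BBBBBB
KKKKBB
KKKKWB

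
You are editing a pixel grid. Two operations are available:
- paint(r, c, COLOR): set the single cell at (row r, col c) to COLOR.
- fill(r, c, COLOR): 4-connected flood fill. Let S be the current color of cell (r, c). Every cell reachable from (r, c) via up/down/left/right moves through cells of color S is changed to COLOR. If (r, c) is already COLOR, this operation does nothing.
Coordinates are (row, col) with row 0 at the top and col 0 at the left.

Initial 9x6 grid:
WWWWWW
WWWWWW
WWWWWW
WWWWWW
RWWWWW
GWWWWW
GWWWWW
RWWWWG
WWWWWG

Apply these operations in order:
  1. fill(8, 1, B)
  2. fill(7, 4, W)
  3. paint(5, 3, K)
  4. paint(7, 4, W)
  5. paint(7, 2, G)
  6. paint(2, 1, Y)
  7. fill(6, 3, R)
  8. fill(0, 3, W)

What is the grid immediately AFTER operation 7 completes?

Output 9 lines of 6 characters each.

After op 1 fill(8,1,B) [48 cells changed]:
BBBBBB
BBBBBB
BBBBBB
BBBBBB
RBBBBB
GBBBBB
GBBBBB
RBBBBG
BBBBBG
After op 2 fill(7,4,W) [48 cells changed]:
WWWWWW
WWWWWW
WWWWWW
WWWWWW
RWWWWW
GWWWWW
GWWWWW
RWWWWG
WWWWWG
After op 3 paint(5,3,K):
WWWWWW
WWWWWW
WWWWWW
WWWWWW
RWWWWW
GWWKWW
GWWWWW
RWWWWG
WWWWWG
After op 4 paint(7,4,W):
WWWWWW
WWWWWW
WWWWWW
WWWWWW
RWWWWW
GWWKWW
GWWWWW
RWWWWG
WWWWWG
After op 5 paint(7,2,G):
WWWWWW
WWWWWW
WWWWWW
WWWWWW
RWWWWW
GWWKWW
GWWWWW
RWGWWG
WWWWWG
After op 6 paint(2,1,Y):
WWWWWW
WWWWWW
WYWWWW
WWWWWW
RWWWWW
GWWKWW
GWWWWW
RWGWWG
WWWWWG
After op 7 fill(6,3,R) [45 cells changed]:
RRRRRR
RRRRRR
RYRRRR
RRRRRR
RRRRRR
GRRKRR
GRRRRR
RRGRRG
RRRRRG

Answer: RRRRRR
RRRRRR
RYRRRR
RRRRRR
RRRRRR
GRRKRR
GRRRRR
RRGRRG
RRRRRG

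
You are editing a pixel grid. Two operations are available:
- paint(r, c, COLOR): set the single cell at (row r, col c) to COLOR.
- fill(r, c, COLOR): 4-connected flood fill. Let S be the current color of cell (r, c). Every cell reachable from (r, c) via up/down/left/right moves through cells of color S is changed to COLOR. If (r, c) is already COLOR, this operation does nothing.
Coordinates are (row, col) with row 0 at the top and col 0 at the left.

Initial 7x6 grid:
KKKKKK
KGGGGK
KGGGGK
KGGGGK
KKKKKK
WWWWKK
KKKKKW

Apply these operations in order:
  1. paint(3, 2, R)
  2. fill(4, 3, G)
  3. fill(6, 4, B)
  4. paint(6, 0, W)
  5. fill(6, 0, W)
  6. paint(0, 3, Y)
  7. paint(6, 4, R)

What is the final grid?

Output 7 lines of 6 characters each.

After op 1 paint(3,2,R):
KKKKKK
KGGGGK
KGGGGK
KGRGGK
KKKKKK
WWWWKK
KKKKKW
After op 2 fill(4,3,G) [25 cells changed]:
GGGGGG
GGGGGG
GGGGGG
GGRGGG
GGGGGG
WWWWGG
GGGGGW
After op 3 fill(6,4,B) [36 cells changed]:
BBBBBB
BBBBBB
BBBBBB
BBRBBB
BBBBBB
WWWWBB
BBBBBW
After op 4 paint(6,0,W):
BBBBBB
BBBBBB
BBBBBB
BBRBBB
BBBBBB
WWWWBB
WBBBBW
After op 5 fill(6,0,W) [0 cells changed]:
BBBBBB
BBBBBB
BBBBBB
BBRBBB
BBBBBB
WWWWBB
WBBBBW
After op 6 paint(0,3,Y):
BBBYBB
BBBBBB
BBBBBB
BBRBBB
BBBBBB
WWWWBB
WBBBBW
After op 7 paint(6,4,R):
BBBYBB
BBBBBB
BBBBBB
BBRBBB
BBBBBB
WWWWBB
WBBBRW

Answer: BBBYBB
BBBBBB
BBBBBB
BBRBBB
BBBBBB
WWWWBB
WBBBRW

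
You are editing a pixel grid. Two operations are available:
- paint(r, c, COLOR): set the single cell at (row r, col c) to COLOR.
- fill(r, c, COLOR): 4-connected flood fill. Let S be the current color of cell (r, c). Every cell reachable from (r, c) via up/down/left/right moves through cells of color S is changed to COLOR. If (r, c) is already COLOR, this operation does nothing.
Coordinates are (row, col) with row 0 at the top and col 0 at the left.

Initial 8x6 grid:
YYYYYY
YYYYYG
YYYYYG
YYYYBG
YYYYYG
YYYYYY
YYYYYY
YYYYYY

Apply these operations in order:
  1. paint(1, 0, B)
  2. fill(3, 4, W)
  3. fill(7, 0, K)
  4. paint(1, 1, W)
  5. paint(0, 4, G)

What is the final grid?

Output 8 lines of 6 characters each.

After op 1 paint(1,0,B):
YYYYYY
BYYYYG
YYYYYG
YYYYBG
YYYYYG
YYYYYY
YYYYYY
YYYYYY
After op 2 fill(3,4,W) [1 cells changed]:
YYYYYY
BYYYYG
YYYYYG
YYYYWG
YYYYYG
YYYYYY
YYYYYY
YYYYYY
After op 3 fill(7,0,K) [42 cells changed]:
KKKKKK
BKKKKG
KKKKKG
KKKKWG
KKKKKG
KKKKKK
KKKKKK
KKKKKK
After op 4 paint(1,1,W):
KKKKKK
BWKKKG
KKKKKG
KKKKWG
KKKKKG
KKKKKK
KKKKKK
KKKKKK
After op 5 paint(0,4,G):
KKKKGK
BWKKKG
KKKKKG
KKKKWG
KKKKKG
KKKKKK
KKKKKK
KKKKKK

Answer: KKKKGK
BWKKKG
KKKKKG
KKKKWG
KKKKKG
KKKKKK
KKKKKK
KKKKKK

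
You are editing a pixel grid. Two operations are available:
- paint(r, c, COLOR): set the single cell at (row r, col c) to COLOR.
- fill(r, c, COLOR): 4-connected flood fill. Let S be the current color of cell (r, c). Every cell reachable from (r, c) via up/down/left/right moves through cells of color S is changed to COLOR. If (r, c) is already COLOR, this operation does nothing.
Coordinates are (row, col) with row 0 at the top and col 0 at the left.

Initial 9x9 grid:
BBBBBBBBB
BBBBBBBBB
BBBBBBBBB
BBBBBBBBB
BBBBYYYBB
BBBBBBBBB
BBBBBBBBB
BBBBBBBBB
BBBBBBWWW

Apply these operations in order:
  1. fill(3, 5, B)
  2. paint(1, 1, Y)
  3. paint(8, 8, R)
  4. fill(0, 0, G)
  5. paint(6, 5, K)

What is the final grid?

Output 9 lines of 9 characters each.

After op 1 fill(3,5,B) [0 cells changed]:
BBBBBBBBB
BBBBBBBBB
BBBBBBBBB
BBBBBBBBB
BBBBYYYBB
BBBBBBBBB
BBBBBBBBB
BBBBBBBBB
BBBBBBWWW
After op 2 paint(1,1,Y):
BBBBBBBBB
BYBBBBBBB
BBBBBBBBB
BBBBBBBBB
BBBBYYYBB
BBBBBBBBB
BBBBBBBBB
BBBBBBBBB
BBBBBBWWW
After op 3 paint(8,8,R):
BBBBBBBBB
BYBBBBBBB
BBBBBBBBB
BBBBBBBBB
BBBBYYYBB
BBBBBBBBB
BBBBBBBBB
BBBBBBBBB
BBBBBBWWR
After op 4 fill(0,0,G) [74 cells changed]:
GGGGGGGGG
GYGGGGGGG
GGGGGGGGG
GGGGGGGGG
GGGGYYYGG
GGGGGGGGG
GGGGGGGGG
GGGGGGGGG
GGGGGGWWR
After op 5 paint(6,5,K):
GGGGGGGGG
GYGGGGGGG
GGGGGGGGG
GGGGGGGGG
GGGGYYYGG
GGGGGGGGG
GGGGGKGGG
GGGGGGGGG
GGGGGGWWR

Answer: GGGGGGGGG
GYGGGGGGG
GGGGGGGGG
GGGGGGGGG
GGGGYYYGG
GGGGGGGGG
GGGGGKGGG
GGGGGGGGG
GGGGGGWWR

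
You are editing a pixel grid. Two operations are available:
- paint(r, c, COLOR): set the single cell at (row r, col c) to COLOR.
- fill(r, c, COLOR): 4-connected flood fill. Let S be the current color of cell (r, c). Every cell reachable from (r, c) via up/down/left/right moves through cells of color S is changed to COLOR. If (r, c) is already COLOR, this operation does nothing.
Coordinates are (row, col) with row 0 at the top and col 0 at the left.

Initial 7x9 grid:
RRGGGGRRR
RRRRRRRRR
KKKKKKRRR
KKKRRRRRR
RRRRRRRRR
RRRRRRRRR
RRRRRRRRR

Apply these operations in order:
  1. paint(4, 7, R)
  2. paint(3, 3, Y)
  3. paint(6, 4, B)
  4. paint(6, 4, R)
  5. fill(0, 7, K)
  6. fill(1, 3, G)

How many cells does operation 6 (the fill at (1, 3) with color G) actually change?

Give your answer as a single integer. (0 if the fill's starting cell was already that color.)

Answer: 58

Derivation:
After op 1 paint(4,7,R):
RRGGGGRRR
RRRRRRRRR
KKKKKKRRR
KKKRRRRRR
RRRRRRRRR
RRRRRRRRR
RRRRRRRRR
After op 2 paint(3,3,Y):
RRGGGGRRR
RRRRRRRRR
KKKKKKRRR
KKKYRRRRR
RRRRRRRRR
RRRRRRRRR
RRRRRRRRR
After op 3 paint(6,4,B):
RRGGGGRRR
RRRRRRRRR
KKKKKKRRR
KKKYRRRRR
RRRRRRRRR
RRRRRRRRR
RRRRBRRRR
After op 4 paint(6,4,R):
RRGGGGRRR
RRRRRRRRR
KKKKKKRRR
KKKYRRRRR
RRRRRRRRR
RRRRRRRRR
RRRRRRRRR
After op 5 fill(0,7,K) [49 cells changed]:
KKGGGGKKK
KKKKKKKKK
KKKKKKKKK
KKKYKKKKK
KKKKKKKKK
KKKKKKKKK
KKKKKKKKK
After op 6 fill(1,3,G) [58 cells changed]:
GGGGGGGGG
GGGGGGGGG
GGGGGGGGG
GGGYGGGGG
GGGGGGGGG
GGGGGGGGG
GGGGGGGGG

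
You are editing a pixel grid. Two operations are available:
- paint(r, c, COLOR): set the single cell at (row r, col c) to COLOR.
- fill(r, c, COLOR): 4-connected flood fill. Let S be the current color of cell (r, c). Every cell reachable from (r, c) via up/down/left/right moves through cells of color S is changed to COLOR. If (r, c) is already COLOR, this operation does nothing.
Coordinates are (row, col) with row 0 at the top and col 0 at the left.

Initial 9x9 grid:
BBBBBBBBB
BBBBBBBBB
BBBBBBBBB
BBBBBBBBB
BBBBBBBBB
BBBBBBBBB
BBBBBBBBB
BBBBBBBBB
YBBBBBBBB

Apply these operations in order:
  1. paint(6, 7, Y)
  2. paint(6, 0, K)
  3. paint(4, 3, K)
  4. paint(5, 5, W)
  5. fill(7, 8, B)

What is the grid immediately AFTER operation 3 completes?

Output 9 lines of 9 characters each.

Answer: BBBBBBBBB
BBBBBBBBB
BBBBBBBBB
BBBBBBBBB
BBBKBBBBB
BBBBBBBBB
KBBBBBBYB
BBBBBBBBB
YBBBBBBBB

Derivation:
After op 1 paint(6,7,Y):
BBBBBBBBB
BBBBBBBBB
BBBBBBBBB
BBBBBBBBB
BBBBBBBBB
BBBBBBBBB
BBBBBBBYB
BBBBBBBBB
YBBBBBBBB
After op 2 paint(6,0,K):
BBBBBBBBB
BBBBBBBBB
BBBBBBBBB
BBBBBBBBB
BBBBBBBBB
BBBBBBBBB
KBBBBBBYB
BBBBBBBBB
YBBBBBBBB
After op 3 paint(4,3,K):
BBBBBBBBB
BBBBBBBBB
BBBBBBBBB
BBBBBBBBB
BBBKBBBBB
BBBBBBBBB
KBBBBBBYB
BBBBBBBBB
YBBBBBBBB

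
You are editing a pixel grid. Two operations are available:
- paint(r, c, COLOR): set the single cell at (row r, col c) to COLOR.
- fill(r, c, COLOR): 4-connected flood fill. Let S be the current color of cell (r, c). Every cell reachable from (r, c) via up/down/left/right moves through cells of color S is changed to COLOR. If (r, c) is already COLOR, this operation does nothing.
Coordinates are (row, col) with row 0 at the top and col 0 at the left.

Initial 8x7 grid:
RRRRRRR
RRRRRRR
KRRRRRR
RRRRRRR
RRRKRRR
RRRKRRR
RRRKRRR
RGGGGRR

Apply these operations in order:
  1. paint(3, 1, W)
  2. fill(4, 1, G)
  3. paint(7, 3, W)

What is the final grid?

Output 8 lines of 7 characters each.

After op 1 paint(3,1,W):
RRRRRRR
RRRRRRR
KRRRRRR
RWRRRRR
RRRKRRR
RRRKRRR
RRRKRRR
RGGGGRR
After op 2 fill(4,1,G) [47 cells changed]:
GGGGGGG
GGGGGGG
KGGGGGG
GWGGGGG
GGGKGGG
GGGKGGG
GGGKGGG
GGGGGGG
After op 3 paint(7,3,W):
GGGGGGG
GGGGGGG
KGGGGGG
GWGGGGG
GGGKGGG
GGGKGGG
GGGKGGG
GGGWGGG

Answer: GGGGGGG
GGGGGGG
KGGGGGG
GWGGGGG
GGGKGGG
GGGKGGG
GGGKGGG
GGGWGGG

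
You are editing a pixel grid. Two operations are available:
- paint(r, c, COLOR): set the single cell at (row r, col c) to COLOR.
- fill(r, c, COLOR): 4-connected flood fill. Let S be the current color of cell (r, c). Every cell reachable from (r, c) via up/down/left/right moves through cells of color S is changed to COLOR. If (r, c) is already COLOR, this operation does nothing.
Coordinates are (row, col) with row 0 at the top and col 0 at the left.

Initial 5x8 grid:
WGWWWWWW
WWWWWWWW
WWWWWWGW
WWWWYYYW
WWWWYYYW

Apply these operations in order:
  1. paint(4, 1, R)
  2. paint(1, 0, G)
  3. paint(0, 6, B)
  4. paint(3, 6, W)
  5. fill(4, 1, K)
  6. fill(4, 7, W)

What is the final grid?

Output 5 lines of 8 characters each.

After op 1 paint(4,1,R):
WGWWWWWW
WWWWWWWW
WWWWWWGW
WWWWYYYW
WRWWYYYW
After op 2 paint(1,0,G):
WGWWWWWW
GWWWWWWW
WWWWWWGW
WWWWYYYW
WRWWYYYW
After op 3 paint(0,6,B):
WGWWWWBW
GWWWWWWW
WWWWWWGW
WWWWYYYW
WRWWYYYW
After op 4 paint(3,6,W):
WGWWWWBW
GWWWWWWW
WWWWWWGW
WWWWYYWW
WRWWYYYW
After op 5 fill(4,1,K) [1 cells changed]:
WGWWWWBW
GWWWWWWW
WWWWWWGW
WWWWYYWW
WKWWYYYW
After op 6 fill(4,7,W) [0 cells changed]:
WGWWWWBW
GWWWWWWW
WWWWWWGW
WWWWYYWW
WKWWYYYW

Answer: WGWWWWBW
GWWWWWWW
WWWWWWGW
WWWWYYWW
WKWWYYYW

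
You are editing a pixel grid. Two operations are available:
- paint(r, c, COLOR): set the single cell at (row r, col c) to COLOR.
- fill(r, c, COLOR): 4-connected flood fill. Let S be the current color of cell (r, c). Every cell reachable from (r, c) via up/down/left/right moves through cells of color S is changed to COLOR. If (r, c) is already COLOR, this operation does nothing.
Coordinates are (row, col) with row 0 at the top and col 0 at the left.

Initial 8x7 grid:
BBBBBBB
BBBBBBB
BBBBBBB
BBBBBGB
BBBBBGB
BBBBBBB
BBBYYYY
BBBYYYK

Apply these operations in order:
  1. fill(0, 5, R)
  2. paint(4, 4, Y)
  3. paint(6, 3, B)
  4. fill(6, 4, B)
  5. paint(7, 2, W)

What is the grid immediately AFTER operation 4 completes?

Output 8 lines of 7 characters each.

Answer: RRRRRRR
RRRRRRR
RRRRRRR
RRRRRGR
RRRRYGR
RRRRRRR
RRRBBBB
RRRBBBK

Derivation:
After op 1 fill(0,5,R) [46 cells changed]:
RRRRRRR
RRRRRRR
RRRRRRR
RRRRRGR
RRRRRGR
RRRRRRR
RRRYYYY
RRRYYYK
After op 2 paint(4,4,Y):
RRRRRRR
RRRRRRR
RRRRRRR
RRRRRGR
RRRRYGR
RRRRRRR
RRRYYYY
RRRYYYK
After op 3 paint(6,3,B):
RRRRRRR
RRRRRRR
RRRRRRR
RRRRRGR
RRRRYGR
RRRRRRR
RRRBYYY
RRRYYYK
After op 4 fill(6,4,B) [6 cells changed]:
RRRRRRR
RRRRRRR
RRRRRRR
RRRRRGR
RRRRYGR
RRRRRRR
RRRBBBB
RRRBBBK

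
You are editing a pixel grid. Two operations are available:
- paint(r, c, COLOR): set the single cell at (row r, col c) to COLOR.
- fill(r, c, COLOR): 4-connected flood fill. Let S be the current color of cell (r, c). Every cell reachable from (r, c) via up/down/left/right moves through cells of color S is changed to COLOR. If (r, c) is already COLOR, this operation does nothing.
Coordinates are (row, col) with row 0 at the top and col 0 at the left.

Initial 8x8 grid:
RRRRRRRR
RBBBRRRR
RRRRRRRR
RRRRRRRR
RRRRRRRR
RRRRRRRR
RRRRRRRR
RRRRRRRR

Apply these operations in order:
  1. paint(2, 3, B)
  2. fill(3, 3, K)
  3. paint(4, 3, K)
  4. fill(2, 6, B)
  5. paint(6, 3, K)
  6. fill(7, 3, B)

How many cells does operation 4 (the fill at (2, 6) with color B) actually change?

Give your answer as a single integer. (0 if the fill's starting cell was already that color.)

After op 1 paint(2,3,B):
RRRRRRRR
RBBBRRRR
RRRBRRRR
RRRRRRRR
RRRRRRRR
RRRRRRRR
RRRRRRRR
RRRRRRRR
After op 2 fill(3,3,K) [60 cells changed]:
KKKKKKKK
KBBBKKKK
KKKBKKKK
KKKKKKKK
KKKKKKKK
KKKKKKKK
KKKKKKKK
KKKKKKKK
After op 3 paint(4,3,K):
KKKKKKKK
KBBBKKKK
KKKBKKKK
KKKKKKKK
KKKKKKKK
KKKKKKKK
KKKKKKKK
KKKKKKKK
After op 4 fill(2,6,B) [60 cells changed]:
BBBBBBBB
BBBBBBBB
BBBBBBBB
BBBBBBBB
BBBBBBBB
BBBBBBBB
BBBBBBBB
BBBBBBBB

Answer: 60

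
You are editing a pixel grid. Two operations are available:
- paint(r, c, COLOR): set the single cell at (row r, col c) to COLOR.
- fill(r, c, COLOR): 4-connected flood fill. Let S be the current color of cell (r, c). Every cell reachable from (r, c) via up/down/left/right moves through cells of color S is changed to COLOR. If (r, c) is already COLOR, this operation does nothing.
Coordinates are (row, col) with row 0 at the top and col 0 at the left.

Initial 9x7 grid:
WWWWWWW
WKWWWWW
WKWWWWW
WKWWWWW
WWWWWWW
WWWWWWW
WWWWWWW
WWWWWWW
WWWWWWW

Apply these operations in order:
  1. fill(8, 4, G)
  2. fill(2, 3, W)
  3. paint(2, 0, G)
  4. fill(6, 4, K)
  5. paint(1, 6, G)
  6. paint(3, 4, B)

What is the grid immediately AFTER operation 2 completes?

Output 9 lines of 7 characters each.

After op 1 fill(8,4,G) [60 cells changed]:
GGGGGGG
GKGGGGG
GKGGGGG
GKGGGGG
GGGGGGG
GGGGGGG
GGGGGGG
GGGGGGG
GGGGGGG
After op 2 fill(2,3,W) [60 cells changed]:
WWWWWWW
WKWWWWW
WKWWWWW
WKWWWWW
WWWWWWW
WWWWWWW
WWWWWWW
WWWWWWW
WWWWWWW

Answer: WWWWWWW
WKWWWWW
WKWWWWW
WKWWWWW
WWWWWWW
WWWWWWW
WWWWWWW
WWWWWWW
WWWWWWW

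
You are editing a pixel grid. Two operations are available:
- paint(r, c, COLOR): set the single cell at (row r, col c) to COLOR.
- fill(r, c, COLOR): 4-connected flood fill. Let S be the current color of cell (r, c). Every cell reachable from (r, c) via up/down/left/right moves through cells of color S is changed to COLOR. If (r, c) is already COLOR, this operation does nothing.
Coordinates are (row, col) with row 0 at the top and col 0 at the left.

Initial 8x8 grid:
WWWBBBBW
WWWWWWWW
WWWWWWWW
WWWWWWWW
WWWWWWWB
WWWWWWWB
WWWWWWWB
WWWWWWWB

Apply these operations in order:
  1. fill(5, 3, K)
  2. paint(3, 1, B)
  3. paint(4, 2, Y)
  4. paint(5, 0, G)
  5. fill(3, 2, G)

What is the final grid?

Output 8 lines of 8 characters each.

After op 1 fill(5,3,K) [56 cells changed]:
KKKBBBBK
KKKKKKKK
KKKKKKKK
KKKKKKKK
KKKKKKKB
KKKKKKKB
KKKKKKKB
KKKKKKKB
After op 2 paint(3,1,B):
KKKBBBBK
KKKKKKKK
KKKKKKKK
KBKKKKKK
KKKKKKKB
KKKKKKKB
KKKKKKKB
KKKKKKKB
After op 3 paint(4,2,Y):
KKKBBBBK
KKKKKKKK
KKKKKKKK
KBKKKKKK
KKYKKKKB
KKKKKKKB
KKKKKKKB
KKKKKKKB
After op 4 paint(5,0,G):
KKKBBBBK
KKKKKKKK
KKKKKKKK
KBKKKKKK
KKYKKKKB
GKKKKKKB
KKKKKKKB
KKKKKKKB
After op 5 fill(3,2,G) [53 cells changed]:
GGGBBBBG
GGGGGGGG
GGGGGGGG
GBGGGGGG
GGYGGGGB
GGGGGGGB
GGGGGGGB
GGGGGGGB

Answer: GGGBBBBG
GGGGGGGG
GGGGGGGG
GBGGGGGG
GGYGGGGB
GGGGGGGB
GGGGGGGB
GGGGGGGB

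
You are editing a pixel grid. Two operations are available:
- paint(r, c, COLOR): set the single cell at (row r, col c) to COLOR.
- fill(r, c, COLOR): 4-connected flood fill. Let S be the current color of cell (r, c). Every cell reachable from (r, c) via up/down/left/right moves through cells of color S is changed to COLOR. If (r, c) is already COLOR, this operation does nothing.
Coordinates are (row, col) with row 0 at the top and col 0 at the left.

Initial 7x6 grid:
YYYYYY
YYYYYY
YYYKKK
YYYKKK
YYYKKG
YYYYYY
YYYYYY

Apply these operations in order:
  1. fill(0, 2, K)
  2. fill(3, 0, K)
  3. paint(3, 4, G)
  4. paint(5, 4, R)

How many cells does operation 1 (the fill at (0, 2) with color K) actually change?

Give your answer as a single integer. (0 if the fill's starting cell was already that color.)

Answer: 33

Derivation:
After op 1 fill(0,2,K) [33 cells changed]:
KKKKKK
KKKKKK
KKKKKK
KKKKKK
KKKKKG
KKKKKK
KKKKKK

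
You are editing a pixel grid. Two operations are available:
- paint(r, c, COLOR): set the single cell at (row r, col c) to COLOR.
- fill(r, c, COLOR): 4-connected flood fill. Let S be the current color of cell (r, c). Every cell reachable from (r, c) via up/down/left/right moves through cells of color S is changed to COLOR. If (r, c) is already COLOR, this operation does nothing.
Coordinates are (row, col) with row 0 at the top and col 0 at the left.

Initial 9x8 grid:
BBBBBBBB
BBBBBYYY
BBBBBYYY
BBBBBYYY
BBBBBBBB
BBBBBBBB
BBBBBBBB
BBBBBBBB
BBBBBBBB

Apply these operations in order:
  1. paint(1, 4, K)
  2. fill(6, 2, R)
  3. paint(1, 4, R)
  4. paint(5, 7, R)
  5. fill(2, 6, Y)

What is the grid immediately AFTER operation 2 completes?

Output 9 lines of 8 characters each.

Answer: RRRRRRRR
RRRRKYYY
RRRRRYYY
RRRRRYYY
RRRRRRRR
RRRRRRRR
RRRRRRRR
RRRRRRRR
RRRRRRRR

Derivation:
After op 1 paint(1,4,K):
BBBBBBBB
BBBBKYYY
BBBBBYYY
BBBBBYYY
BBBBBBBB
BBBBBBBB
BBBBBBBB
BBBBBBBB
BBBBBBBB
After op 2 fill(6,2,R) [62 cells changed]:
RRRRRRRR
RRRRKYYY
RRRRRYYY
RRRRRYYY
RRRRRRRR
RRRRRRRR
RRRRRRRR
RRRRRRRR
RRRRRRRR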